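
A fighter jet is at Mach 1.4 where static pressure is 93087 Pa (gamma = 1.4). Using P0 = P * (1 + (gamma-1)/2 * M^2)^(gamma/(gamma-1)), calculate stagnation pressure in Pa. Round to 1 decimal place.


Step 1: (gamma-1)/2 * M^2 = 0.2 * 1.96 = 0.392
Step 2: 1 + 0.392 = 1.392
Step 3: Exponent gamma/(gamma-1) = 3.5
Step 4: P0 = 93087 * 1.392^3.5 = 296228.2 Pa

296228.2


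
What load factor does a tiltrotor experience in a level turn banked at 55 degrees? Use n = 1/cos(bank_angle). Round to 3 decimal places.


Step 1: Convert 55 degrees to radians = 0.959931
Step 2: cos(55 deg) = 0.573576
Step 3: n = 1 / 0.573576 = 1.743

1.743


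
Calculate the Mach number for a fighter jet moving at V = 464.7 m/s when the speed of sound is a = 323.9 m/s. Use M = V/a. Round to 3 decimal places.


Step 1: M = V / a = 464.7 / 323.9
Step 2: M = 1.435

1.435


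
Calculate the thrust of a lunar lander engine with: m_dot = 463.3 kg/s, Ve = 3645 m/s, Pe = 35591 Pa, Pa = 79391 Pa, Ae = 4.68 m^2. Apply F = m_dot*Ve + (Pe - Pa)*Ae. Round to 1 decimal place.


Step 1: Momentum thrust = m_dot * Ve = 463.3 * 3645 = 1688728.5 N
Step 2: Pressure thrust = (Pe - Pa) * Ae = (35591 - 79391) * 4.68 = -204984.00 N
Step 3: Total thrust F = 1688728.5 + -204984.00 = 1483744.5 N

1483744.5


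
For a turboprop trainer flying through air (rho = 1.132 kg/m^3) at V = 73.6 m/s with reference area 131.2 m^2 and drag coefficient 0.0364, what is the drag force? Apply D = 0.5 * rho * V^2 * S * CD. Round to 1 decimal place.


Step 1: Dynamic pressure q = 0.5 * 1.132 * 73.6^2 = 3065.9994 Pa
Step 2: Drag D = q * S * CD = 3065.9994 * 131.2 * 0.0364
Step 3: D = 14642.2 N

14642.2


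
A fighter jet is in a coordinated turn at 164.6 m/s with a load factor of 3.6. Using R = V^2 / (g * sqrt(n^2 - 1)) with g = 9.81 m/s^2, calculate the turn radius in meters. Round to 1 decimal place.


Step 1: V^2 = 164.6^2 = 27093.16
Step 2: n^2 - 1 = 3.6^2 - 1 = 11.96
Step 3: sqrt(11.96) = 3.458323
Step 4: R = 27093.16 / (9.81 * 3.458323) = 798.6 m

798.6


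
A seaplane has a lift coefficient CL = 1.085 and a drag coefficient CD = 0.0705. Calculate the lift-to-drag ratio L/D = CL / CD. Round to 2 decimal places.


Step 1: L/D = CL / CD = 1.085 / 0.0705
Step 2: L/D = 15.39

15.39


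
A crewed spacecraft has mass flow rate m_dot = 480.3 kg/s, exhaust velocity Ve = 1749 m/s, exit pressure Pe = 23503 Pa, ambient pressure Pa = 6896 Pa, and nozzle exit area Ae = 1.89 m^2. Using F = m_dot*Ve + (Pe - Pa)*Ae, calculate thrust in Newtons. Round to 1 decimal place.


Step 1: Momentum thrust = m_dot * Ve = 480.3 * 1749 = 840044.7 N
Step 2: Pressure thrust = (Pe - Pa) * Ae = (23503 - 6896) * 1.89 = 31387.23 N
Step 3: Total thrust F = 840044.7 + 31387.23 = 871431.9 N

871431.9


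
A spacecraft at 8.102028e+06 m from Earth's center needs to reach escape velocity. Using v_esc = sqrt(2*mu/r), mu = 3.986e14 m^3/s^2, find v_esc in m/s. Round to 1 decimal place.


Step 1: 2*mu/r = 2 * 3.986e14 / 8.102028e+06 = 98395117.8643
Step 2: v_esc = sqrt(98395117.8643) = 9919.4 m/s

9919.4


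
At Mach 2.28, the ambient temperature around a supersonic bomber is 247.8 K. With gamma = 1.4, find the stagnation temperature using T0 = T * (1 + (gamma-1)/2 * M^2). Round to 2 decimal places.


Step 1: (gamma-1)/2 = 0.2
Step 2: M^2 = 5.1984
Step 3: 1 + 0.2 * 5.1984 = 2.03968
Step 4: T0 = 247.8 * 2.03968 = 505.43 K

505.43


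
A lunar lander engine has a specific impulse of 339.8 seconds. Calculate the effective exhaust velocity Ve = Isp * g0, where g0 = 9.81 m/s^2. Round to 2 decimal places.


Step 1: Ve = Isp * g0 = 339.8 * 9.81
Step 2: Ve = 3333.44 m/s

3333.44


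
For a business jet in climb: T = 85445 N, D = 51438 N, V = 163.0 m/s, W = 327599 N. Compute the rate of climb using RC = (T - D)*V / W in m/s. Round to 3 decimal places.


Step 1: Excess thrust = T - D = 85445 - 51438 = 34007 N
Step 2: Excess power = 34007 * 163.0 = 5543141.0 W
Step 3: RC = 5543141.0 / 327599 = 16.921 m/s

16.921


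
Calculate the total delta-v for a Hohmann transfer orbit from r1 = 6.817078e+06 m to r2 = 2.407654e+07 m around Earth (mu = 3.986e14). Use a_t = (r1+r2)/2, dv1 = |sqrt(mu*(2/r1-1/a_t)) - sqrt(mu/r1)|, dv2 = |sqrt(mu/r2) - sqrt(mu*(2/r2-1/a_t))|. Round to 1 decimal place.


Step 1: Transfer semi-major axis a_t = (6.817078e+06 + 2.407654e+07) / 2 = 1.544681e+07 m
Step 2: v1 (circular at r1) = sqrt(mu/r1) = 7646.62 m/s
Step 3: v_t1 = sqrt(mu*(2/r1 - 1/a_t)) = 9546.57 m/s
Step 4: dv1 = |9546.57 - 7646.62| = 1899.95 m/s
Step 5: v2 (circular at r2) = 4068.85 m/s, v_t2 = 2703.03 m/s
Step 6: dv2 = |4068.85 - 2703.03| = 1365.82 m/s
Step 7: Total delta-v = 1899.95 + 1365.82 = 3265.8 m/s

3265.8


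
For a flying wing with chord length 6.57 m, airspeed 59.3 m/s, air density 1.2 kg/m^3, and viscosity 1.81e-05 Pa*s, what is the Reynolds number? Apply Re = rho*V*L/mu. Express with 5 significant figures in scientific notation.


Step 1: Numerator = rho * V * L = 1.2 * 59.3 * 6.57 = 467.5212
Step 2: Re = 467.5212 / 1.81e-05
Step 3: Re = 2.5830e+07

2.5830e+07


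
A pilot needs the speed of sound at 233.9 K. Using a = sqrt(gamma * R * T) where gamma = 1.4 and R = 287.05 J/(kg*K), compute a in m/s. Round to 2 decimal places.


Step 1: gamma * R * T = 1.4 * 287.05 * 233.9 = 93997.393
Step 2: a = sqrt(93997.393) = 306.59 m/s

306.59


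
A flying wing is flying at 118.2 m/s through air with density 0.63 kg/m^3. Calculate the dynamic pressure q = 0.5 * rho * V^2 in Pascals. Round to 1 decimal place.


Step 1: V^2 = 118.2^2 = 13971.24
Step 2: q = 0.5 * 0.63 * 13971.24
Step 3: q = 4400.9 Pa

4400.9


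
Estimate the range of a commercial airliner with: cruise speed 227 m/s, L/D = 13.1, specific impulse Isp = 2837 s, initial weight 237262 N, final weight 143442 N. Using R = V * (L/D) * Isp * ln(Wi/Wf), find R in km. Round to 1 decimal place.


Step 1: Coefficient = V * (L/D) * Isp = 227 * 13.1 * 2837 = 8436386.9 m
Step 2: Wi/Wf = 237262 / 143442 = 1.654062
Step 3: ln(1.654062) = 0.503234
Step 4: R = 8436386.9 * 0.503234 = 4245478.8 m = 4245.5 km

4245.5


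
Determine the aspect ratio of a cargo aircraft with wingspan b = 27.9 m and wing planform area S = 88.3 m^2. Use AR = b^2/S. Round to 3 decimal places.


Step 1: b^2 = 27.9^2 = 778.41
Step 2: AR = 778.41 / 88.3 = 8.816

8.816


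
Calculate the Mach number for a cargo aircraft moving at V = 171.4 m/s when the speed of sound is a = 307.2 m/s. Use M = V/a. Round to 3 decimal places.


Step 1: M = V / a = 171.4 / 307.2
Step 2: M = 0.558

0.558


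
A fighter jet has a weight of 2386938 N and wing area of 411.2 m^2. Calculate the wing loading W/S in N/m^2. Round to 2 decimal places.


Step 1: Wing loading = W / S = 2386938 / 411.2
Step 2: Wing loading = 5804.81 N/m^2

5804.81


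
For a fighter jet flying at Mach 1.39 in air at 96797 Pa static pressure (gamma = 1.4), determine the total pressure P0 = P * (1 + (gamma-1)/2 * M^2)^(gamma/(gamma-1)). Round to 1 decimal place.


Step 1: (gamma-1)/2 * M^2 = 0.2 * 1.9321 = 0.38642
Step 2: 1 + 0.38642 = 1.38642
Step 3: Exponent gamma/(gamma-1) = 3.5
Step 4: P0 = 96797 * 1.38642^3.5 = 303734.2 Pa

303734.2


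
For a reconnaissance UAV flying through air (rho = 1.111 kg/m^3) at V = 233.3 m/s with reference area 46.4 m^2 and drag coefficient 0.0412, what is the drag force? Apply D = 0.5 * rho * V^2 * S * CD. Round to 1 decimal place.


Step 1: Dynamic pressure q = 0.5 * 1.111 * 233.3^2 = 30235.2484 Pa
Step 2: Drag D = q * S * CD = 30235.2484 * 46.4 * 0.0412
Step 3: D = 57800.1 N

57800.1


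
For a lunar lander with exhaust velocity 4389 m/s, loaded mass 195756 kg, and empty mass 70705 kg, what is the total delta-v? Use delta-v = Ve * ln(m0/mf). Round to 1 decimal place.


Step 1: Mass ratio m0/mf = 195756 / 70705 = 2.76863
Step 2: ln(2.76863) = 1.018353
Step 3: delta-v = 4389 * 1.018353 = 4469.5 m/s

4469.5


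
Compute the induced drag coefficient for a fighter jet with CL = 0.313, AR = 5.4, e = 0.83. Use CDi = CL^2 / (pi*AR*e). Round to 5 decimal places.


Step 1: CL^2 = 0.313^2 = 0.097969
Step 2: pi * AR * e = 3.14159 * 5.4 * 0.83 = 14.080618
Step 3: CDi = 0.097969 / 14.080618 = 0.00696

0.00696


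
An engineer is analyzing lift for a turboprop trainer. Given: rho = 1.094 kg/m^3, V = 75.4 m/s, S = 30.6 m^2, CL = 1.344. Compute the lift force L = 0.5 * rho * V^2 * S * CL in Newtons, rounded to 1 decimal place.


Step 1: Calculate dynamic pressure q = 0.5 * 1.094 * 75.4^2 = 0.5 * 1.094 * 5685.16 = 3109.7825 Pa
Step 2: Multiply by wing area and lift coefficient: L = 3109.7825 * 30.6 * 1.344
Step 3: L = 95159.3451 * 1.344 = 127894.2 N

127894.2


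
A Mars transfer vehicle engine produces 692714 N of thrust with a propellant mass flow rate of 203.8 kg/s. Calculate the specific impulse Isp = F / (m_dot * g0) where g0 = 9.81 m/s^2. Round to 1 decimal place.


Step 1: m_dot * g0 = 203.8 * 9.81 = 1999.28
Step 2: Isp = 692714 / 1999.28 = 346.5 s

346.5


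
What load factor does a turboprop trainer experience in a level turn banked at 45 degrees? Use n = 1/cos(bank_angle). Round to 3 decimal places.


Step 1: Convert 45 degrees to radians = 0.785398
Step 2: cos(45 deg) = 0.707107
Step 3: n = 1 / 0.707107 = 1.414

1.414


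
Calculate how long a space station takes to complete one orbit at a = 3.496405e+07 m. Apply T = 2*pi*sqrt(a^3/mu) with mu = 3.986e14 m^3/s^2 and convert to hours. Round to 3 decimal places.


Step 1: a^3 / mu = 4.274302e+22 / 3.986e14 = 1.072329e+08
Step 2: sqrt(1.072329e+08) = 10355.3302 s
Step 3: T = 2*pi * 10355.3302 = 65064.46 s
Step 4: T in hours = 65064.46 / 3600 = 18.073 hours

18.073


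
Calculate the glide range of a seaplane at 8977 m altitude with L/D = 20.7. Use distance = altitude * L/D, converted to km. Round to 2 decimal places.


Step 1: Glide distance = altitude * L/D = 8977 * 20.7 = 185823.9 m
Step 2: Convert to km: 185823.9 / 1000 = 185.82 km

185.82


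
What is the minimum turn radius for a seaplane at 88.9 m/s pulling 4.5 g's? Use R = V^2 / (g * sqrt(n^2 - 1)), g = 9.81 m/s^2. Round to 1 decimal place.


Step 1: V^2 = 88.9^2 = 7903.21
Step 2: n^2 - 1 = 4.5^2 - 1 = 19.25
Step 3: sqrt(19.25) = 4.387482
Step 4: R = 7903.21 / (9.81 * 4.387482) = 183.6 m

183.6


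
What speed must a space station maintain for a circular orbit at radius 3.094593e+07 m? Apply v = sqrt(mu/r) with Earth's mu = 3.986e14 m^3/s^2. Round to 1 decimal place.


Step 1: mu / r = 3.986e14 / 3.094593e+07 = 12880530.6546
Step 2: v = sqrt(12880530.6546) = 3588.9 m/s

3588.9


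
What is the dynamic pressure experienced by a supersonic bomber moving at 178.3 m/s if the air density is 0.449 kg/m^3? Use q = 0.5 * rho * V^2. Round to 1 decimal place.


Step 1: V^2 = 178.3^2 = 31790.89
Step 2: q = 0.5 * 0.449 * 31790.89
Step 3: q = 7137.1 Pa

7137.1


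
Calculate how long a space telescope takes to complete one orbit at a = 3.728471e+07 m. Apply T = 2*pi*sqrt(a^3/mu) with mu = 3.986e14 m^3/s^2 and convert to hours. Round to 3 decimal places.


Step 1: a^3 / mu = 5.183132e+22 / 3.986e14 = 1.300334e+08
Step 2: sqrt(1.300334e+08) = 11403.2201 s
Step 3: T = 2*pi * 11403.2201 = 71648.55 s
Step 4: T in hours = 71648.55 / 3600 = 19.902 hours

19.902


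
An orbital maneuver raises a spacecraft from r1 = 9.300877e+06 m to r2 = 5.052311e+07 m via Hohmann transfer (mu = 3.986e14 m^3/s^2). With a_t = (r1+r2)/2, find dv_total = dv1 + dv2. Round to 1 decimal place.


Step 1: Transfer semi-major axis a_t = (9.300877e+06 + 5.052311e+07) / 2 = 2.991199e+07 m
Step 2: v1 (circular at r1) = sqrt(mu/r1) = 6546.46 m/s
Step 3: v_t1 = sqrt(mu*(2/r1 - 1/a_t)) = 8508.03 m/s
Step 4: dv1 = |8508.03 - 6546.46| = 1961.57 m/s
Step 5: v2 (circular at r2) = 2808.82 m/s, v_t2 = 1566.26 m/s
Step 6: dv2 = |2808.82 - 1566.26| = 1242.56 m/s
Step 7: Total delta-v = 1961.57 + 1242.56 = 3204.1 m/s

3204.1


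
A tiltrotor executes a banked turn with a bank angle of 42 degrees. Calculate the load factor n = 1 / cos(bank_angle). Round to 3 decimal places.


Step 1: Convert 42 degrees to radians = 0.733038
Step 2: cos(42 deg) = 0.743145
Step 3: n = 1 / 0.743145 = 1.346

1.346


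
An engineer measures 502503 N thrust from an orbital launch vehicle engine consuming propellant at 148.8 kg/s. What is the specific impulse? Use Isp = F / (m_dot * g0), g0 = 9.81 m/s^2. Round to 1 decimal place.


Step 1: m_dot * g0 = 148.8 * 9.81 = 1459.73
Step 2: Isp = 502503 / 1459.73 = 344.2 s

344.2


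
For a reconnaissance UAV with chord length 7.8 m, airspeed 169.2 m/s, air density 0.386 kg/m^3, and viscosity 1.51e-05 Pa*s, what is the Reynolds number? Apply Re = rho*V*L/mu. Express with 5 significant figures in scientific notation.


Step 1: Numerator = rho * V * L = 0.386 * 169.2 * 7.8 = 509.42736
Step 2: Re = 509.42736 / 1.51e-05
Step 3: Re = 3.3737e+07

3.3737e+07


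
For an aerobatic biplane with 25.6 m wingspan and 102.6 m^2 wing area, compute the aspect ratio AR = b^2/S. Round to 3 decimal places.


Step 1: b^2 = 25.6^2 = 655.36
Step 2: AR = 655.36 / 102.6 = 6.388

6.388


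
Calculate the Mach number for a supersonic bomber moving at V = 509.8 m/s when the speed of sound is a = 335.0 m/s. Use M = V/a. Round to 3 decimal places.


Step 1: M = V / a = 509.8 / 335.0
Step 2: M = 1.522

1.522


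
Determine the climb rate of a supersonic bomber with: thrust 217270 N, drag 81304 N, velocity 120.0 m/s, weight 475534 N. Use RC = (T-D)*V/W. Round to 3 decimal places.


Step 1: Excess thrust = T - D = 217270 - 81304 = 135966 N
Step 2: Excess power = 135966 * 120.0 = 16315920.0 W
Step 3: RC = 16315920.0 / 475534 = 34.311 m/s

34.311


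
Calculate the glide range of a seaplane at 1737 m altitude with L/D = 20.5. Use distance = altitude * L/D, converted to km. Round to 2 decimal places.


Step 1: Glide distance = altitude * L/D = 1737 * 20.5 = 35608.5 m
Step 2: Convert to km: 35608.5 / 1000 = 35.61 km

35.61


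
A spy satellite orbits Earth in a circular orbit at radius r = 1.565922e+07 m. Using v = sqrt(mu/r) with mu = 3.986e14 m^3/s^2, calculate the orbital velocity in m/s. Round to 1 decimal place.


Step 1: mu / r = 3.986e14 / 1.565922e+07 = 25454652.2751
Step 2: v = sqrt(25454652.2751) = 5045.3 m/s

5045.3


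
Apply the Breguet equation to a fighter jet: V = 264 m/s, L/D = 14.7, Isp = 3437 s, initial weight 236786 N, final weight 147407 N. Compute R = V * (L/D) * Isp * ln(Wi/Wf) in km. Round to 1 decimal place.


Step 1: Coefficient = V * (L/D) * Isp = 264 * 14.7 * 3437 = 13338309.6 m
Step 2: Wi/Wf = 236786 / 147407 = 1.606342
Step 3: ln(1.606342) = 0.473959
Step 4: R = 13338309.6 * 0.473959 = 6321816.0 m = 6321.8 km

6321.8


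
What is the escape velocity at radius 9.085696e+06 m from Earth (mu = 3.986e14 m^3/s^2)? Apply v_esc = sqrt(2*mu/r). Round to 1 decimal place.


Step 1: 2*mu/r = 2 * 3.986e14 / 9.085696e+06 = 87742314.9531
Step 2: v_esc = sqrt(87742314.9531) = 9367.1 m/s

9367.1


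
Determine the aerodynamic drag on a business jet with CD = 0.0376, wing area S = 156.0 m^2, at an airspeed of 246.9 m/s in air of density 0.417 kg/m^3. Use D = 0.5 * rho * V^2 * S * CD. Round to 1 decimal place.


Step 1: Dynamic pressure q = 0.5 * 0.417 * 246.9^2 = 12710.0787 Pa
Step 2: Drag D = q * S * CD = 12710.0787 * 156.0 * 0.0376
Step 3: D = 74552.2 N

74552.2


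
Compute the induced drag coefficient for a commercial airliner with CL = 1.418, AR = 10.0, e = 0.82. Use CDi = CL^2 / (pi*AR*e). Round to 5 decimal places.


Step 1: CL^2 = 1.418^2 = 2.010724
Step 2: pi * AR * e = 3.14159 * 10.0 * 0.82 = 25.76106
Step 3: CDi = 2.010724 / 25.76106 = 0.07805

0.07805


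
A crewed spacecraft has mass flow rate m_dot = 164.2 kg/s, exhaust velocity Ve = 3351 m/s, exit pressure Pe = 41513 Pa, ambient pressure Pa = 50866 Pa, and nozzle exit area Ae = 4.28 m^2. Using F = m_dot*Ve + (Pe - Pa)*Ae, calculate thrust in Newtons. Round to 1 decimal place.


Step 1: Momentum thrust = m_dot * Ve = 164.2 * 3351 = 550234.2 N
Step 2: Pressure thrust = (Pe - Pa) * Ae = (41513 - 50866) * 4.28 = -40030.84 N
Step 3: Total thrust F = 550234.2 + -40030.84 = 510203.4 N

510203.4


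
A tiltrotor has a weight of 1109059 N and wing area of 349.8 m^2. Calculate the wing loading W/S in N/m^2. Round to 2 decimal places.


Step 1: Wing loading = W / S = 1109059 / 349.8
Step 2: Wing loading = 3170.55 N/m^2

3170.55


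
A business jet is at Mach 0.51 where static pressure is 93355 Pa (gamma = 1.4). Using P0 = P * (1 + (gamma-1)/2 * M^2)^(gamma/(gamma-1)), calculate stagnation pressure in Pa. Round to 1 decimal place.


Step 1: (gamma-1)/2 * M^2 = 0.2 * 0.2601 = 0.05202
Step 2: 1 + 0.05202 = 1.05202
Step 3: Exponent gamma/(gamma-1) = 3.5
Step 4: P0 = 93355 * 1.05202^3.5 = 111486.3 Pa

111486.3


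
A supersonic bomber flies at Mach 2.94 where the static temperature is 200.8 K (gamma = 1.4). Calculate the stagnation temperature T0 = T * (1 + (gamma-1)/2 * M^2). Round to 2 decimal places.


Step 1: (gamma-1)/2 = 0.2
Step 2: M^2 = 8.6436
Step 3: 1 + 0.2 * 8.6436 = 2.72872
Step 4: T0 = 200.8 * 2.72872 = 547.93 K

547.93


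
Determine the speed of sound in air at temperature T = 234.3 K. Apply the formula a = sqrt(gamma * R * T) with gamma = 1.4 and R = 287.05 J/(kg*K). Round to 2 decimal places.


Step 1: gamma * R * T = 1.4 * 287.05 * 234.3 = 94158.141
Step 2: a = sqrt(94158.141) = 306.85 m/s

306.85


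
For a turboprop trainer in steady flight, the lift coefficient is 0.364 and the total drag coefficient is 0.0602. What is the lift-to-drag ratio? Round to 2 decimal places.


Step 1: L/D = CL / CD = 0.364 / 0.0602
Step 2: L/D = 6.05

6.05


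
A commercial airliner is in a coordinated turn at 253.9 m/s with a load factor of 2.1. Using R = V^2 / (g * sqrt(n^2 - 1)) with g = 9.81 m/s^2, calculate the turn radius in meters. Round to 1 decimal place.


Step 1: V^2 = 253.9^2 = 64465.21
Step 2: n^2 - 1 = 2.1^2 - 1 = 3.41
Step 3: sqrt(3.41) = 1.846619
Step 4: R = 64465.21 / (9.81 * 1.846619) = 3558.6 m

3558.6


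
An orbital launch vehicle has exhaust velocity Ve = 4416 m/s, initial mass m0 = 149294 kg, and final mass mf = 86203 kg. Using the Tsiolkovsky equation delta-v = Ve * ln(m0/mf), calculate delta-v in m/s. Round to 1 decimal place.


Step 1: Mass ratio m0/mf = 149294 / 86203 = 1.731889
Step 2: ln(1.731889) = 0.549213
Step 3: delta-v = 4416 * 0.549213 = 2425.3 m/s

2425.3


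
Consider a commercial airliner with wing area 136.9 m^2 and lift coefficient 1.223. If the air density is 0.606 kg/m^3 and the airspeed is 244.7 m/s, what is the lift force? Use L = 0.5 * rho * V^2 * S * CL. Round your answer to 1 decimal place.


Step 1: Calculate dynamic pressure q = 0.5 * 0.606 * 244.7^2 = 0.5 * 0.606 * 59878.09 = 18143.0613 Pa
Step 2: Multiply by wing area and lift coefficient: L = 18143.0613 * 136.9 * 1.223
Step 3: L = 2483785.0879 * 1.223 = 3037669.2 N

3037669.2


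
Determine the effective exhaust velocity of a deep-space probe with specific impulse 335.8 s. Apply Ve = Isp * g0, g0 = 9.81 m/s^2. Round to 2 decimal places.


Step 1: Ve = Isp * g0 = 335.8 * 9.81
Step 2: Ve = 3294.20 m/s

3294.20


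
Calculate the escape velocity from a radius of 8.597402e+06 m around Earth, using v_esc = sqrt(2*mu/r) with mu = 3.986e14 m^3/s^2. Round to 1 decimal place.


Step 1: 2*mu/r = 2 * 3.986e14 / 8.597402e+06 = 92725686.2015
Step 2: v_esc = sqrt(92725686.2015) = 9629.4 m/s

9629.4


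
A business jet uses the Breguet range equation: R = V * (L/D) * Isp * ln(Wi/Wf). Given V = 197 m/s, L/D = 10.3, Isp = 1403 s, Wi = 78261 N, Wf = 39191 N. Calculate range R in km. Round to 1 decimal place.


Step 1: Coefficient = V * (L/D) * Isp = 197 * 10.3 * 1403 = 2846827.3 m
Step 2: Wi/Wf = 78261 / 39191 = 1.996913
Step 3: ln(1.996913) = 0.691602
Step 4: R = 2846827.3 * 0.691602 = 1968872.2 m = 1968.9 km

1968.9


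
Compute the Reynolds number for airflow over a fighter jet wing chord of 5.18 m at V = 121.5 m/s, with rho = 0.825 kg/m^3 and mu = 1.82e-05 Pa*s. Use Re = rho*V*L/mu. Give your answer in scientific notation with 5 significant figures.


Step 1: Numerator = rho * V * L = 0.825 * 121.5 * 5.18 = 519.23025
Step 2: Re = 519.23025 / 1.82e-05
Step 3: Re = 2.8529e+07

2.8529e+07


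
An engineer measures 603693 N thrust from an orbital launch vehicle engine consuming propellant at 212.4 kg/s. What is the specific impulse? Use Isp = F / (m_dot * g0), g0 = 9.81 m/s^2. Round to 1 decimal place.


Step 1: m_dot * g0 = 212.4 * 9.81 = 2083.64
Step 2: Isp = 603693 / 2083.64 = 289.7 s

289.7


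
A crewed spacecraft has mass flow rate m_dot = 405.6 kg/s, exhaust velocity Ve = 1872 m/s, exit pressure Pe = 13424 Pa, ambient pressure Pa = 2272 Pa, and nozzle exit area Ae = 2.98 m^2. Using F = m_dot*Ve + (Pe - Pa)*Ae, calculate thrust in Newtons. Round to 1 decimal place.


Step 1: Momentum thrust = m_dot * Ve = 405.6 * 1872 = 759283.2 N
Step 2: Pressure thrust = (Pe - Pa) * Ae = (13424 - 2272) * 2.98 = 33232.96 N
Step 3: Total thrust F = 759283.2 + 33232.96 = 792516.2 N

792516.2


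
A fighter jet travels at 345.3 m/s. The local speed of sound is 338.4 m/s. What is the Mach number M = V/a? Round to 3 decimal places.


Step 1: M = V / a = 345.3 / 338.4
Step 2: M = 1.020

1.020


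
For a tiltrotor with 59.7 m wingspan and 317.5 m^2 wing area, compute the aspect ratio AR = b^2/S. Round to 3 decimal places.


Step 1: b^2 = 59.7^2 = 3564.09
Step 2: AR = 3564.09 / 317.5 = 11.225

11.225


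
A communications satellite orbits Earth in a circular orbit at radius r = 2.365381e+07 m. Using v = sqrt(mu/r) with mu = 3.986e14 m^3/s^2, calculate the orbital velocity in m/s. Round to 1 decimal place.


Step 1: mu / r = 3.986e14 / 2.365381e+07 = 16851407.8704
Step 2: v = sqrt(16851407.8704) = 4105.0 m/s

4105.0


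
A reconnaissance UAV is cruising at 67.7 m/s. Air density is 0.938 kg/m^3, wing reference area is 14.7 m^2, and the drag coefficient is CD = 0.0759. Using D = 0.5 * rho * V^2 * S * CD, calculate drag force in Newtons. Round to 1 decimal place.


Step 1: Dynamic pressure q = 0.5 * 0.938 * 67.7^2 = 2149.563 Pa
Step 2: Drag D = q * S * CD = 2149.563 * 14.7 * 0.0759
Step 3: D = 2398.3 N

2398.3


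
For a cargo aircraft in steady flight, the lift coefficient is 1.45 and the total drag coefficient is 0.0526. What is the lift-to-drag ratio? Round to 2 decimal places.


Step 1: L/D = CL / CD = 1.45 / 0.0526
Step 2: L/D = 27.57

27.57


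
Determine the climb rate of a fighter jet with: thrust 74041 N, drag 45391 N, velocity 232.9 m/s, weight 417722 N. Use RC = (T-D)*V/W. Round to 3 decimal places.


Step 1: Excess thrust = T - D = 74041 - 45391 = 28650 N
Step 2: Excess power = 28650 * 232.9 = 6672585.0 W
Step 3: RC = 6672585.0 / 417722 = 15.974 m/s

15.974


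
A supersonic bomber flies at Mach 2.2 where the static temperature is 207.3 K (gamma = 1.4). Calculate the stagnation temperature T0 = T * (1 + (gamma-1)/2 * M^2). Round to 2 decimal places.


Step 1: (gamma-1)/2 = 0.2
Step 2: M^2 = 4.84
Step 3: 1 + 0.2 * 4.84 = 1.968
Step 4: T0 = 207.3 * 1.968 = 407.97 K

407.97


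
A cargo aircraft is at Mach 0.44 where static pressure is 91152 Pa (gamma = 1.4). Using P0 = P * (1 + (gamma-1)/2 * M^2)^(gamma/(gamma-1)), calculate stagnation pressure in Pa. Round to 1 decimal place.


Step 1: (gamma-1)/2 * M^2 = 0.2 * 0.1936 = 0.03872
Step 2: 1 + 0.03872 = 1.03872
Step 3: Exponent gamma/(gamma-1) = 3.5
Step 4: P0 = 91152 * 1.03872^3.5 = 104114.4 Pa

104114.4


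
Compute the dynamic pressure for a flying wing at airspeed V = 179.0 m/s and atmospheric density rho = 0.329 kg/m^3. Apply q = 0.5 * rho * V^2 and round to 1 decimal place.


Step 1: V^2 = 179.0^2 = 32041.0
Step 2: q = 0.5 * 0.329 * 32041.0
Step 3: q = 5270.7 Pa

5270.7


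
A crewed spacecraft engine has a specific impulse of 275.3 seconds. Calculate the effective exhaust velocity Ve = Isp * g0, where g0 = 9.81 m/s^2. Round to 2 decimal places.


Step 1: Ve = Isp * g0 = 275.3 * 9.81
Step 2: Ve = 2700.69 m/s

2700.69


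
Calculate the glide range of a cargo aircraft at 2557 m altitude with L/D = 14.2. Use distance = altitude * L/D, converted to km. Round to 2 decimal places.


Step 1: Glide distance = altitude * L/D = 2557 * 14.2 = 36309.4 m
Step 2: Convert to km: 36309.4 / 1000 = 36.31 km

36.31


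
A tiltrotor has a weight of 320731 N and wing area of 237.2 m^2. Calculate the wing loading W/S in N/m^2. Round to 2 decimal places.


Step 1: Wing loading = W / S = 320731 / 237.2
Step 2: Wing loading = 1352.15 N/m^2

1352.15


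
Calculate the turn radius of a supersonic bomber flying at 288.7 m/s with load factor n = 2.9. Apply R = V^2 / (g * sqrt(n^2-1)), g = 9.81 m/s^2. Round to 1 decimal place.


Step 1: V^2 = 288.7^2 = 83347.69
Step 2: n^2 - 1 = 2.9^2 - 1 = 7.41
Step 3: sqrt(7.41) = 2.722132
Step 4: R = 83347.69 / (9.81 * 2.722132) = 3121.2 m

3121.2


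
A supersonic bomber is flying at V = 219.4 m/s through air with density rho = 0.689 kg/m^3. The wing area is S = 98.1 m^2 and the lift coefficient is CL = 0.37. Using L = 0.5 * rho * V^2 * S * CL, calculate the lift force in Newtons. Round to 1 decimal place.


Step 1: Calculate dynamic pressure q = 0.5 * 0.689 * 219.4^2 = 0.5 * 0.689 * 48136.36 = 16582.976 Pa
Step 2: Multiply by wing area and lift coefficient: L = 16582.976 * 98.1 * 0.37
Step 3: L = 1626789.9476 * 0.37 = 601912.3 N

601912.3


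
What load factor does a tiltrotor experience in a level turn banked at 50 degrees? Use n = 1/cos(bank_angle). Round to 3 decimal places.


Step 1: Convert 50 degrees to radians = 0.872665
Step 2: cos(50 deg) = 0.642788
Step 3: n = 1 / 0.642788 = 1.556

1.556


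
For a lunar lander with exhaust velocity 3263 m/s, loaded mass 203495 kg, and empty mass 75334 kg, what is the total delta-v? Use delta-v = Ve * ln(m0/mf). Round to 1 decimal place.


Step 1: Mass ratio m0/mf = 203495 / 75334 = 2.701237
Step 2: ln(2.701237) = 0.99371
Step 3: delta-v = 3263 * 0.99371 = 3242.5 m/s

3242.5


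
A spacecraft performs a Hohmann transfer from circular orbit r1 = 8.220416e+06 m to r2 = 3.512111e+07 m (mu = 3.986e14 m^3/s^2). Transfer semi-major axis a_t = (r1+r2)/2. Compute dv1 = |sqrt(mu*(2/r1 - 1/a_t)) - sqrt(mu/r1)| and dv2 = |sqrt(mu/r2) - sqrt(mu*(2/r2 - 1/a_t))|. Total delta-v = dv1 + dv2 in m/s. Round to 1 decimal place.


Step 1: Transfer semi-major axis a_t = (8.220416e+06 + 3.512111e+07) / 2 = 2.167076e+07 m
Step 2: v1 (circular at r1) = sqrt(mu/r1) = 6963.41 m/s
Step 3: v_t1 = sqrt(mu*(2/r1 - 1/a_t)) = 8864.8 m/s
Step 4: dv1 = |8864.8 - 6963.41| = 1901.39 m/s
Step 5: v2 (circular at r2) = 3368.87 m/s, v_t2 = 2074.89 m/s
Step 6: dv2 = |3368.87 - 2074.89| = 1293.99 m/s
Step 7: Total delta-v = 1901.39 + 1293.99 = 3195.4 m/s

3195.4


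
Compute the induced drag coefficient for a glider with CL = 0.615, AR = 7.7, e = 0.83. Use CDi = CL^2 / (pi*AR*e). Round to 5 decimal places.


Step 1: CL^2 = 0.615^2 = 0.378225
Step 2: pi * AR * e = 3.14159 * 7.7 * 0.83 = 20.077919
Step 3: CDi = 0.378225 / 20.077919 = 0.01884

0.01884


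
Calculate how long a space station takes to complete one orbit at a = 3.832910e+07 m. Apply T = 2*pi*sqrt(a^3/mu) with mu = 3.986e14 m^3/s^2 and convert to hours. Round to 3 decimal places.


Step 1: a^3 / mu = 5.631004e+22 / 3.986e14 = 1.412696e+08
Step 2: sqrt(1.412696e+08) = 11885.6869 s
Step 3: T = 2*pi * 11885.6869 = 74679.97 s
Step 4: T in hours = 74679.97 / 3600 = 20.744 hours

20.744


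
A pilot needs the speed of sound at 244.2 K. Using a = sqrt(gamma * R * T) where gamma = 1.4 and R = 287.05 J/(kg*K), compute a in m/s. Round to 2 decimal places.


Step 1: gamma * R * T = 1.4 * 287.05 * 244.2 = 98136.654
Step 2: a = sqrt(98136.654) = 313.27 m/s

313.27


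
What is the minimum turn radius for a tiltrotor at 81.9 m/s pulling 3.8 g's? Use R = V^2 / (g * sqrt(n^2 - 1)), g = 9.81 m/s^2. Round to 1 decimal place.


Step 1: V^2 = 81.9^2 = 6707.61
Step 2: n^2 - 1 = 3.8^2 - 1 = 13.44
Step 3: sqrt(13.44) = 3.666061
Step 4: R = 6707.61 / (9.81 * 3.666061) = 186.5 m

186.5


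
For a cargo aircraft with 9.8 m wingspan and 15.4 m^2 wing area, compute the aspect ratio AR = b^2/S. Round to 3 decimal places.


Step 1: b^2 = 9.8^2 = 96.04
Step 2: AR = 96.04 / 15.4 = 6.236

6.236


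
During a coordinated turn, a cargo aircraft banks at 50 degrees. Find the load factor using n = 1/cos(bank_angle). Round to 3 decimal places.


Step 1: Convert 50 degrees to radians = 0.872665
Step 2: cos(50 deg) = 0.642788
Step 3: n = 1 / 0.642788 = 1.556

1.556


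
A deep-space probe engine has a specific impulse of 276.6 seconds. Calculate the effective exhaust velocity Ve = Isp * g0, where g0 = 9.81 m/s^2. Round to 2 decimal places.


Step 1: Ve = Isp * g0 = 276.6 * 9.81
Step 2: Ve = 2713.45 m/s

2713.45


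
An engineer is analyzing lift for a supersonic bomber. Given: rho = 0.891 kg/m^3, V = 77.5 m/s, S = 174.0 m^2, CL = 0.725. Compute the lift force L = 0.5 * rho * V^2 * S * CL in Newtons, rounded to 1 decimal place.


Step 1: Calculate dynamic pressure q = 0.5 * 0.891 * 77.5^2 = 0.5 * 0.891 * 6006.25 = 2675.7844 Pa
Step 2: Multiply by wing area and lift coefficient: L = 2675.7844 * 174.0 * 0.725
Step 3: L = 465586.4813 * 0.725 = 337550.2 N

337550.2


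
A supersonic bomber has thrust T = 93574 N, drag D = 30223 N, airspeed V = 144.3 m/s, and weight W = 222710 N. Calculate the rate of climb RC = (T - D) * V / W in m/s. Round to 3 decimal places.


Step 1: Excess thrust = T - D = 93574 - 30223 = 63351 N
Step 2: Excess power = 63351 * 144.3 = 9141549.3 W
Step 3: RC = 9141549.3 / 222710 = 41.047 m/s

41.047


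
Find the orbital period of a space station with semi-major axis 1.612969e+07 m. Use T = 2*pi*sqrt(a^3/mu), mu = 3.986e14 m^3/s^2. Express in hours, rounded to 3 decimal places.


Step 1: a^3 / mu = 4.196411e+21 / 3.986e14 = 1.052788e+07
Step 2: sqrt(1.052788e+07) = 3244.6689 s
Step 3: T = 2*pi * 3244.6689 = 20386.86 s
Step 4: T in hours = 20386.86 / 3600 = 5.663 hours

5.663


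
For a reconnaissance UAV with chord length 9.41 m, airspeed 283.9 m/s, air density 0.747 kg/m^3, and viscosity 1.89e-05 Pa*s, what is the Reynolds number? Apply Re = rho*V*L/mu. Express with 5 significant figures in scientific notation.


Step 1: Numerator = rho * V * L = 0.747 * 283.9 * 9.41 = 1995.609753
Step 2: Re = 1995.609753 / 1.89e-05
Step 3: Re = 1.0559e+08

1.0559e+08


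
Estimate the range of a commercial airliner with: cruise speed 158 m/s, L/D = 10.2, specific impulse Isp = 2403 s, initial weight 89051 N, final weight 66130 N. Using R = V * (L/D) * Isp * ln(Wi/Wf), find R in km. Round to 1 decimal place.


Step 1: Coefficient = V * (L/D) * Isp = 158 * 10.2 * 2403 = 3872674.8 m
Step 2: Wi/Wf = 89051 / 66130 = 1.346605
Step 3: ln(1.346605) = 0.297587
Step 4: R = 3872674.8 * 0.297587 = 1152456.7 m = 1152.5 km

1152.5


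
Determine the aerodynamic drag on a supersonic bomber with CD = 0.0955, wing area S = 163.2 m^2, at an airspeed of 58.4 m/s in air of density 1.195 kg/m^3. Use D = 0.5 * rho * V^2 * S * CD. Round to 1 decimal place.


Step 1: Dynamic pressure q = 0.5 * 1.195 * 58.4^2 = 2037.8096 Pa
Step 2: Drag D = q * S * CD = 2037.8096 * 163.2 * 0.0955
Step 3: D = 31760.5 N

31760.5


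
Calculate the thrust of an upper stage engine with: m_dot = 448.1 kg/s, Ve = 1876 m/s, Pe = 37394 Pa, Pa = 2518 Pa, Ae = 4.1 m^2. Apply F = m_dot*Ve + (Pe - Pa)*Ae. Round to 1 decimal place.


Step 1: Momentum thrust = m_dot * Ve = 448.1 * 1876 = 840635.6 N
Step 2: Pressure thrust = (Pe - Pa) * Ae = (37394 - 2518) * 4.1 = 142991.6 N
Step 3: Total thrust F = 840635.6 + 142991.6 = 983627.2 N

983627.2


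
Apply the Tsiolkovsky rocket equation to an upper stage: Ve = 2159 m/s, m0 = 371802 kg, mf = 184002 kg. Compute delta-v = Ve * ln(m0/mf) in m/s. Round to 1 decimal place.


Step 1: Mass ratio m0/mf = 371802 / 184002 = 2.020641
Step 2: ln(2.020641) = 0.703415
Step 3: delta-v = 2159 * 0.703415 = 1518.7 m/s

1518.7


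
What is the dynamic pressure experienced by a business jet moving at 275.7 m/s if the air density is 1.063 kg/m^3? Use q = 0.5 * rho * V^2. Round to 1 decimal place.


Step 1: V^2 = 275.7^2 = 76010.49
Step 2: q = 0.5 * 1.063 * 76010.49
Step 3: q = 40399.6 Pa

40399.6


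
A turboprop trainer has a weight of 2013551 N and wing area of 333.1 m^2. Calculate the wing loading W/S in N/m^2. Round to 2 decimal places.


Step 1: Wing loading = W / S = 2013551 / 333.1
Step 2: Wing loading = 6044.88 N/m^2

6044.88


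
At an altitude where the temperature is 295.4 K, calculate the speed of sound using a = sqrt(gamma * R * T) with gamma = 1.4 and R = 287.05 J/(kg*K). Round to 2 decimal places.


Step 1: gamma * R * T = 1.4 * 287.05 * 295.4 = 118712.398
Step 2: a = sqrt(118712.398) = 344.55 m/s

344.55


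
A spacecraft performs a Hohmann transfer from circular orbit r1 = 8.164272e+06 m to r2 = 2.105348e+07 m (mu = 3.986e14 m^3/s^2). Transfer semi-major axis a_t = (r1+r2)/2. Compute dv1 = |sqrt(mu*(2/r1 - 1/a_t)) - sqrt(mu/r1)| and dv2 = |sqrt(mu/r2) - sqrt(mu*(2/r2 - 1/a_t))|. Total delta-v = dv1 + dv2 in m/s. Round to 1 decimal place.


Step 1: Transfer semi-major axis a_t = (8.164272e+06 + 2.105348e+07) / 2 = 1.460888e+07 m
Step 2: v1 (circular at r1) = sqrt(mu/r1) = 6987.31 m/s
Step 3: v_t1 = sqrt(mu*(2/r1 - 1/a_t)) = 8388.1 m/s
Step 4: dv1 = |8388.1 - 6987.31| = 1400.79 m/s
Step 5: v2 (circular at r2) = 4351.18 m/s, v_t2 = 3252.8 m/s
Step 6: dv2 = |4351.18 - 3252.8| = 1098.38 m/s
Step 7: Total delta-v = 1400.79 + 1098.38 = 2499.2 m/s

2499.2


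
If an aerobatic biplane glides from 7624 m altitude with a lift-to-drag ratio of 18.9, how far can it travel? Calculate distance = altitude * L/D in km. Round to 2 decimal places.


Step 1: Glide distance = altitude * L/D = 7624 * 18.9 = 144093.6 m
Step 2: Convert to km: 144093.6 / 1000 = 144.09 km

144.09


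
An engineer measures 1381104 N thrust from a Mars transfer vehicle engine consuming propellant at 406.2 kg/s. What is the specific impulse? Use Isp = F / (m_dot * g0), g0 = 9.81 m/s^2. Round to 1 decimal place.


Step 1: m_dot * g0 = 406.2 * 9.81 = 3984.82
Step 2: Isp = 1381104 / 3984.82 = 346.6 s

346.6


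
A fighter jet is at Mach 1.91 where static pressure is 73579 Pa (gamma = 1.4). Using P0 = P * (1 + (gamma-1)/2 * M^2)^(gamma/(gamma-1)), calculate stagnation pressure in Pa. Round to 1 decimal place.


Step 1: (gamma-1)/2 * M^2 = 0.2 * 3.6481 = 0.72962
Step 2: 1 + 0.72962 = 1.72962
Step 3: Exponent gamma/(gamma-1) = 3.5
Step 4: P0 = 73579 * 1.72962^3.5 = 500704.3 Pa

500704.3


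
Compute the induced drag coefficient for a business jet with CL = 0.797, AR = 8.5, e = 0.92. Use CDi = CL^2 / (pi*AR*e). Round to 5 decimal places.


Step 1: CL^2 = 0.797^2 = 0.635209
Step 2: pi * AR * e = 3.14159 * 8.5 * 0.92 = 24.567255
Step 3: CDi = 0.635209 / 24.567255 = 0.02586

0.02586


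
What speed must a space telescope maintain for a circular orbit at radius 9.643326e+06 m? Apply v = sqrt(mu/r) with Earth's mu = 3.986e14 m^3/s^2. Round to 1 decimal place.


Step 1: mu / r = 3.986e14 / 9.643326e+06 = 41334286.5314
Step 2: v = sqrt(41334286.5314) = 6429.2 m/s

6429.2


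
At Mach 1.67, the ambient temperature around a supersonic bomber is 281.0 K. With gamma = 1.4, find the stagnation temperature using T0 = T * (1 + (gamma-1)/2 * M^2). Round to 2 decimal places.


Step 1: (gamma-1)/2 = 0.2
Step 2: M^2 = 2.7889
Step 3: 1 + 0.2 * 2.7889 = 1.55778
Step 4: T0 = 281.0 * 1.55778 = 437.74 K

437.74


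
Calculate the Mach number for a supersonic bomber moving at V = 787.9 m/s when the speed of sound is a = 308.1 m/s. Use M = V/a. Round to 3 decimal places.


Step 1: M = V / a = 787.9 / 308.1
Step 2: M = 2.557

2.557


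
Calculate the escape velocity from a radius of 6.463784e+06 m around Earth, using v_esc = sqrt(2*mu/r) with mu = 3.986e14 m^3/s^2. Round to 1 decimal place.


Step 1: 2*mu/r = 2 * 3.986e14 / 6.463784e+06 = 123333329.2078
Step 2: v_esc = sqrt(123333329.2078) = 11105.6 m/s

11105.6


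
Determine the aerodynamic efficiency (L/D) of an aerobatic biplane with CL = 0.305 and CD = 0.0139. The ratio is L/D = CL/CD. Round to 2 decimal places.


Step 1: L/D = CL / CD = 0.305 / 0.0139
Step 2: L/D = 21.94

21.94


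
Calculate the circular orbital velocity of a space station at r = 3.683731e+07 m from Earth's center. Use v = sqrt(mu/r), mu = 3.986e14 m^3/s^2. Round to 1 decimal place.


Step 1: mu / r = 3.986e14 / 3.683731e+07 = 10820551.2292
Step 2: v = sqrt(10820551.2292) = 3289.5 m/s

3289.5


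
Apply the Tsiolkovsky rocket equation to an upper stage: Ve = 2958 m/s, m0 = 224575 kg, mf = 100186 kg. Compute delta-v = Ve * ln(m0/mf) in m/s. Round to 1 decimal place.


Step 1: Mass ratio m0/mf = 224575 / 100186 = 2.241581
Step 2: ln(2.241581) = 0.807181
Step 3: delta-v = 2958 * 0.807181 = 2387.6 m/s

2387.6


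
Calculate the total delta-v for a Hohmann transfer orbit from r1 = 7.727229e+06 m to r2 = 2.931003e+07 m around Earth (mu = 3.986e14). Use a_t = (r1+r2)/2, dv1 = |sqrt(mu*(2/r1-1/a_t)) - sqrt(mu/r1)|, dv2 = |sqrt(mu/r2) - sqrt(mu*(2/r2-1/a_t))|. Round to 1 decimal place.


Step 1: Transfer semi-major axis a_t = (7.727229e+06 + 2.931003e+07) / 2 = 1.851863e+07 m
Step 2: v1 (circular at r1) = sqrt(mu/r1) = 7182.19 m/s
Step 3: v_t1 = sqrt(mu*(2/r1 - 1/a_t)) = 9035.67 m/s
Step 4: dv1 = |9035.67 - 7182.19| = 1853.48 m/s
Step 5: v2 (circular at r2) = 3687.74 m/s, v_t2 = 2382.14 m/s
Step 6: dv2 = |3687.74 - 2382.14| = 1305.6 m/s
Step 7: Total delta-v = 1853.48 + 1305.6 = 3159.1 m/s

3159.1


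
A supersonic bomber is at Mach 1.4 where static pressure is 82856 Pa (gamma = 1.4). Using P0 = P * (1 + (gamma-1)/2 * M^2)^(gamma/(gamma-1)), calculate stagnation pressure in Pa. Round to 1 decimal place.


Step 1: (gamma-1)/2 * M^2 = 0.2 * 1.96 = 0.392
Step 2: 1 + 0.392 = 1.392
Step 3: Exponent gamma/(gamma-1) = 3.5
Step 4: P0 = 82856 * 1.392^3.5 = 263670.3 Pa

263670.3


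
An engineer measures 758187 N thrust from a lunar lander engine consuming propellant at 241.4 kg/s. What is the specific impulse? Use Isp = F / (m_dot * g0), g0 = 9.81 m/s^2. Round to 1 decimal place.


Step 1: m_dot * g0 = 241.4 * 9.81 = 2368.13
Step 2: Isp = 758187 / 2368.13 = 320.2 s

320.2


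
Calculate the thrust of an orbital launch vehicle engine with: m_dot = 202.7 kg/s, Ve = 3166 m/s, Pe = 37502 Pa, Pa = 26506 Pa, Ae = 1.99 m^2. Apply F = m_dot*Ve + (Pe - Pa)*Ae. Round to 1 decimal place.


Step 1: Momentum thrust = m_dot * Ve = 202.7 * 3166 = 641748.2 N
Step 2: Pressure thrust = (Pe - Pa) * Ae = (37502 - 26506) * 1.99 = 21882.04 N
Step 3: Total thrust F = 641748.2 + 21882.04 = 663630.2 N

663630.2


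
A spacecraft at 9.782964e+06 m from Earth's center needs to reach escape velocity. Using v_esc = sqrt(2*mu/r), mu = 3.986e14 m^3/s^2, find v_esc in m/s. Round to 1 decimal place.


Step 1: 2*mu/r = 2 * 3.986e14 / 9.782964e+06 = 81488595.8898
Step 2: v_esc = sqrt(81488595.8898) = 9027.1 m/s

9027.1


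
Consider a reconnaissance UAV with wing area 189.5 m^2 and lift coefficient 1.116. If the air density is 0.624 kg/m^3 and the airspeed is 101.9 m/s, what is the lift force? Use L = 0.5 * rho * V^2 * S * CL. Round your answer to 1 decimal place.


Step 1: Calculate dynamic pressure q = 0.5 * 0.624 * 101.9^2 = 0.5 * 0.624 * 10383.61 = 3239.6863 Pa
Step 2: Multiply by wing area and lift coefficient: L = 3239.6863 * 189.5 * 1.116
Step 3: L = 613920.5576 * 1.116 = 685135.3 N

685135.3


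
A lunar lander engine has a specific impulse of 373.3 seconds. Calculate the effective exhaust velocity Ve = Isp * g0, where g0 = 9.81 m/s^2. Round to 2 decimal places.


Step 1: Ve = Isp * g0 = 373.3 * 9.81
Step 2: Ve = 3662.07 m/s

3662.07


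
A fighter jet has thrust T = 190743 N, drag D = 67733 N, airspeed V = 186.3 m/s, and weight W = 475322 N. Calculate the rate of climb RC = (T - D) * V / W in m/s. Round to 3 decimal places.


Step 1: Excess thrust = T - D = 190743 - 67733 = 123010 N
Step 2: Excess power = 123010 * 186.3 = 22916763.0 W
Step 3: RC = 22916763.0 / 475322 = 48.213 m/s

48.213
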